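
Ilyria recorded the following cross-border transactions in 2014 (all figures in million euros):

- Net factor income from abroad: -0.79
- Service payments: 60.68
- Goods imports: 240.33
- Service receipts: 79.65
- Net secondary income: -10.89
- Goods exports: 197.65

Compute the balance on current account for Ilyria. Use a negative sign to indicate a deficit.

Goods balance = 197.65 - 240.33 = -42.68
Services balance = 79.65 - 60.68 = 18.97
Trade balance (goods + services) = -42.68 + 18.97 = -23.71
Net primary income = -0.79
Net secondary income = -10.89
Current account = -23.71 + (-0.79) + (-10.89) = -35.39

-35.39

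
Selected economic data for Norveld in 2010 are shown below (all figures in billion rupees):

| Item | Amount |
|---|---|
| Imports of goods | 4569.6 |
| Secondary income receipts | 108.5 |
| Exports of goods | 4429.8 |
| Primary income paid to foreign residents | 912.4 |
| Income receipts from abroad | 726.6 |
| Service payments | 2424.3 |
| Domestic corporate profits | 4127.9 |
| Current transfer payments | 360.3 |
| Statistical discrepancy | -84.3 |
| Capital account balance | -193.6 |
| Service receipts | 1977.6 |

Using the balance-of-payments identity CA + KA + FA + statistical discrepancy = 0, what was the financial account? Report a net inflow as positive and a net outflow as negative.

Goods balance = 4429.8 - 4569.6 = -139.8
Services balance = 1977.6 - 2424.3 = -446.7
Trade balance (goods + services) = -139.8 + (-446.7) = -586.5
Net primary income = 726.6 - 912.4 = -185.8
Net secondary income = 108.5 - 360.3 = -251.8
Current account = -586.5 + (-185.8) + (-251.8) = -1024.1
Financial account = -(-1024.1 + (-193.6) + (-84.3)) = 1302.0

1302.0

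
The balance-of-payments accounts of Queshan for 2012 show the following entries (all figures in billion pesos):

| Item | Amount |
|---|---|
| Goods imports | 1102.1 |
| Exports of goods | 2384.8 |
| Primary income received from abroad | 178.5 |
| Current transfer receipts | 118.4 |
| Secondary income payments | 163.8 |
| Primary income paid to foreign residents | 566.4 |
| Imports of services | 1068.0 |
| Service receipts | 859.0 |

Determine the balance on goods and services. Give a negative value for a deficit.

Goods balance = 2384.8 - 1102.1 = 1282.7
Services balance = 859.0 - 1068.0 = -209.0
Trade balance (goods + services) = 1282.7 + (-209.0) = 1073.7

1073.7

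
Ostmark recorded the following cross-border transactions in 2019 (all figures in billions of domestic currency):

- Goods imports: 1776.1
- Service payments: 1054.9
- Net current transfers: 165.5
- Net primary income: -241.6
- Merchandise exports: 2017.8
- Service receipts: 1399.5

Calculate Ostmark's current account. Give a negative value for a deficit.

Goods balance = 2017.8 - 1776.1 = 241.7
Services balance = 1399.5 - 1054.9 = 344.6
Trade balance (goods + services) = 241.7 + 344.6 = 586.3
Net primary income = -241.6
Net secondary income = 165.5
Current account = 586.3 + (-241.6) + 165.5 = 510.2

510.2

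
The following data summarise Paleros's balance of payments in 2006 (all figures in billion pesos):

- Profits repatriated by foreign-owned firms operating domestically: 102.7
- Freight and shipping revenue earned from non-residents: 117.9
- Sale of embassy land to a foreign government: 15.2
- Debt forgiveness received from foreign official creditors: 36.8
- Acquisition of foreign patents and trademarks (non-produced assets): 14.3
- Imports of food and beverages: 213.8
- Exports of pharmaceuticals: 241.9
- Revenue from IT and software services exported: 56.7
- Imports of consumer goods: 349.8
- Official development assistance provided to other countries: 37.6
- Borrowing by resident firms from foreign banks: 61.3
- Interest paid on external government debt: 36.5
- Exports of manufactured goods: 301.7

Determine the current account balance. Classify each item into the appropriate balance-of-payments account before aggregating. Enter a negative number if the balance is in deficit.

Goods: -213.8 + 241.9 - 349.8 + 301.7 = -20.0
Services: 117.9 + 56.7 = 174.6
Primary income: -36.5 - 102.7 = -139.2
Secondary income: -37.6
Current account = (-20.0) + 174.6 + (-139.2) + (-37.6) = -22.2
(Excluded from the current account — capital account: sale of embassy land to a foreign government 15.2, debt forgiveness received from foreign official creditors 36.8, acquisition of foreign patents and trademarks (non-produced assets) 14.3; financial account: borrowing by resident firms from foreign banks 61.3.)

-22.2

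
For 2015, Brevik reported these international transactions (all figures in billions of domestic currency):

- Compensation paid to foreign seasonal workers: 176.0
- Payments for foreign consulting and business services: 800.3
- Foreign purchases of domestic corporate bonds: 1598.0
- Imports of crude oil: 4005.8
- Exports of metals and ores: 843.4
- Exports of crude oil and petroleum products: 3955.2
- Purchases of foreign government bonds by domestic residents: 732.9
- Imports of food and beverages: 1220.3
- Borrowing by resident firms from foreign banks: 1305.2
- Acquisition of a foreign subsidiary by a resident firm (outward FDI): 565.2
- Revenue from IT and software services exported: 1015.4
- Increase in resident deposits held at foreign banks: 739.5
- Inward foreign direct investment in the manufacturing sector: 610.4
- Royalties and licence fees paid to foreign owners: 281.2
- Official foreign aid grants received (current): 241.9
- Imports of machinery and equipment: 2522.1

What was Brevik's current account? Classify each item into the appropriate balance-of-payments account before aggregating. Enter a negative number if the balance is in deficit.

-2949.8

Goods: -1220.3 - 4005.8 - 2522.1 + 843.4 + 3955.2 = -2949.6
Services: 1015.4 - 281.2 - 800.3 = -66.1
Primary income: -176.0
Secondary income: 241.9
Current account = (-2949.6) + (-66.1) + (-176.0) + 241.9 = -2949.8
(Excluded from the current account — financial account: foreign purchases of domestic corporate bonds 1598.0, purchases of foreign government bonds by domestic residents 732.9, borrowing by resident firms from foreign banks 1305.2, acquisition of a foreign subsidiary by a resident firm (outward FDI) 565.2, increase in resident deposits held at foreign banks 739.5, inward foreign direct investment in the manufacturing sector 610.4.)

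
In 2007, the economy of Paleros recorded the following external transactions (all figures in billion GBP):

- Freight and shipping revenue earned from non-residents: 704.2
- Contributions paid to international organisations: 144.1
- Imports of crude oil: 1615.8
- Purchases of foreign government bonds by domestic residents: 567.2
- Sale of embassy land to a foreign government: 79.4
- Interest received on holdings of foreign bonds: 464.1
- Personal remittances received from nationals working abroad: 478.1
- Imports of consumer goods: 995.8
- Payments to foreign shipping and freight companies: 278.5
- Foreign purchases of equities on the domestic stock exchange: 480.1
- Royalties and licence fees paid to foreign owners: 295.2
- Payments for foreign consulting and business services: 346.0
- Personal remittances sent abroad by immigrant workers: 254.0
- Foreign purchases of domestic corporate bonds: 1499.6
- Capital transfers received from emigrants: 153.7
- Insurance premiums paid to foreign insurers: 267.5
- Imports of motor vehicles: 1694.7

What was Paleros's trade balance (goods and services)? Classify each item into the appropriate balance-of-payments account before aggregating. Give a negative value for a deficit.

-4789.3

Goods: -995.8 - 1694.7 - 1615.8 = -4306.3
Services: -267.5 + 704.2 - 346.0 - 278.5 - 295.2 = -483.0
Trade balance = -4306.3 + (-483.0) = -4789.3
(Excluded from the trade balance — secondary income: contributions paid to international organisations 144.1, personal remittances received from nationals working abroad 478.1, personal remittances sent abroad by immigrant workers 254.0; financial account: purchases of foreign government bonds by domestic residents 567.2, foreign purchases of equities on the domestic stock exchange 480.1, foreign purchases of domestic corporate bonds 1499.6; capital account: sale of embassy land to a foreign government 79.4, capital transfers received from emigrants 153.7; primary income: interest received on holdings of foreign bonds 464.1.)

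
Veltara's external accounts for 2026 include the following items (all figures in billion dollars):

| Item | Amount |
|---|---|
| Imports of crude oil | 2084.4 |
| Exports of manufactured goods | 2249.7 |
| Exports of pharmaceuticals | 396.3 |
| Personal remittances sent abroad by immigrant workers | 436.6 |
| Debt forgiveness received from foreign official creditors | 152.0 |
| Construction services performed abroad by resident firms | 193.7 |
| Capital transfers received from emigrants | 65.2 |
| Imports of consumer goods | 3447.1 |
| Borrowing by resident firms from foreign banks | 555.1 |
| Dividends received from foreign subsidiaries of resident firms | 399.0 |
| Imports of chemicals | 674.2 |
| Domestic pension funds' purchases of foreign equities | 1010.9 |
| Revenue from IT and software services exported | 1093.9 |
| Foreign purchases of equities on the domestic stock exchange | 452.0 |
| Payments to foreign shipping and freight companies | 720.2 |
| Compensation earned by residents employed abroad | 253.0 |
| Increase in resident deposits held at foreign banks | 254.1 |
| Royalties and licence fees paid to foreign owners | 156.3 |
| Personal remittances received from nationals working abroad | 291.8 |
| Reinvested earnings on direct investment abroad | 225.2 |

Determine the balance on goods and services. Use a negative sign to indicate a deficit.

-3148.6

Goods: 396.3 + 2249.7 - 674.2 - 3447.1 - 2084.4 = -3559.7
Services: -720.2 - 156.3 + 1093.9 + 193.7 = 411.1
Trade balance = -3559.7 + 411.1 = -3148.6
(Excluded from the trade balance — secondary income: personal remittances sent abroad by immigrant workers 436.6, personal remittances received from nationals working abroad 291.8; capital account: debt forgiveness received from foreign official creditors 152.0, capital transfers received from emigrants 65.2; financial account: borrowing by resident firms from foreign banks 555.1, domestic pension funds' purchases of foreign equities 1010.9, foreign purchases of equities on the domestic stock exchange 452.0, increase in resident deposits held at foreign banks 254.1; primary income: dividends received from foreign subsidiaries of resident firms 399.0, compensation earned by residents employed abroad 253.0, reinvested earnings on direct investment abroad 225.2.)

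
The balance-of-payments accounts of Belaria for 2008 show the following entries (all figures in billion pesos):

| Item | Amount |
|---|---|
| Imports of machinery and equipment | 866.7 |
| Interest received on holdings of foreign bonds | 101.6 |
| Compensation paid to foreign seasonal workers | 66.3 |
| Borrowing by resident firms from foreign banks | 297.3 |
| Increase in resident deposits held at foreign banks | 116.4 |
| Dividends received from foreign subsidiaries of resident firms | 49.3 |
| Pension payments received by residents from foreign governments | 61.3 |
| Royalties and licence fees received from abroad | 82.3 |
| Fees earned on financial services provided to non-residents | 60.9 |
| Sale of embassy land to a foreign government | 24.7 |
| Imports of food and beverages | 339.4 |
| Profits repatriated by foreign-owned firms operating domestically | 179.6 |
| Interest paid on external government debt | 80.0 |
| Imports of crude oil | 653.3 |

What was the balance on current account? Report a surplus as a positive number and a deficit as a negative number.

-1829.9

Goods: -866.7 - 339.4 - 653.3 = -1859.4
Services: 60.9 + 82.3 = 143.2
Primary income: 101.6 + 49.3 - 66.3 - 80.0 - 179.6 = -175.0
Secondary income: 61.3
Current account = (-1859.4) + 143.2 + (-175.0) + 61.3 = -1829.9
(Excluded from the current account — financial account: borrowing by resident firms from foreign banks 297.3, increase in resident deposits held at foreign banks 116.4; capital account: sale of embassy land to a foreign government 24.7.)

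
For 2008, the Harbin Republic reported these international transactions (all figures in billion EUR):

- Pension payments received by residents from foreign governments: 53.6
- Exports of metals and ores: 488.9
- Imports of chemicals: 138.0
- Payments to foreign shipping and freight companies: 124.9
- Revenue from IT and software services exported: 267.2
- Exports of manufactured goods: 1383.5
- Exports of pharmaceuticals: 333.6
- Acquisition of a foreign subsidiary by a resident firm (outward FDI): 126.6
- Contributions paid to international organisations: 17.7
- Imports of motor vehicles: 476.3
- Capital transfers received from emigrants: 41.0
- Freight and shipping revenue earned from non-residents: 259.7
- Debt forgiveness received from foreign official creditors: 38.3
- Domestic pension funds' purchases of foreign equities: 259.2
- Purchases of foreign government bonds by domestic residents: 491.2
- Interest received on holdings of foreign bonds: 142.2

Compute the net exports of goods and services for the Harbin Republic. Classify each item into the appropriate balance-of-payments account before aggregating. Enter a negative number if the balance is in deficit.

1993.7

Goods: -476.3 - 138.0 + 333.6 + 488.9 + 1383.5 = 1591.7
Services: 267.2 - 124.9 + 259.7 = 402.0
Trade balance = 1591.7 + 402.0 = 1993.7
(Excluded from the trade balance — secondary income: pension payments received by residents from foreign governments 53.6, contributions paid to international organisations 17.7; financial account: acquisition of a foreign subsidiary by a resident firm (outward FDI) 126.6, domestic pension funds' purchases of foreign equities 259.2, purchases of foreign government bonds by domestic residents 491.2; capital account: capital transfers received from emigrants 41.0, debt forgiveness received from foreign official creditors 38.3; primary income: interest received on holdings of foreign bonds 142.2.)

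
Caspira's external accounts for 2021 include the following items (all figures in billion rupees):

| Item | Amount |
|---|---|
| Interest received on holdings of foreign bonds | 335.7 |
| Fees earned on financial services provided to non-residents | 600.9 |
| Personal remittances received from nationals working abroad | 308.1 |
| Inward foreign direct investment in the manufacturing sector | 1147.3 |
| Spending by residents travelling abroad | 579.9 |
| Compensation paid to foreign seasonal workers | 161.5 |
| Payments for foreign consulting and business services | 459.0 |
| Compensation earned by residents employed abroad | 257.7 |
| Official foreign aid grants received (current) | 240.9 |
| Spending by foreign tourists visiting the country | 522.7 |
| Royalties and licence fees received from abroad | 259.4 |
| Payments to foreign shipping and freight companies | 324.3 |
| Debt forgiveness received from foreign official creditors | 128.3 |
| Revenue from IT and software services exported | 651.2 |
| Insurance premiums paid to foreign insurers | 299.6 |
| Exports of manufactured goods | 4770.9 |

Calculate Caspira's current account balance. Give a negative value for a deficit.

6123.2

Goods: 4770.9
Services: -459.0 - 324.3 + 600.9 + 522.7 + 259.4 - 579.9 - 299.6 + 651.2 = 371.4
Primary income: -161.5 + 335.7 + 257.7 = 431.9
Secondary income: 240.9 + 308.1 = 549.0
Current account = 4770.9 + 371.4 + 431.9 + 549.0 = 6123.2
(Excluded from the current account — financial account: inward foreign direct investment in the manufacturing sector 1147.3; capital account: debt forgiveness received from foreign official creditors 128.3.)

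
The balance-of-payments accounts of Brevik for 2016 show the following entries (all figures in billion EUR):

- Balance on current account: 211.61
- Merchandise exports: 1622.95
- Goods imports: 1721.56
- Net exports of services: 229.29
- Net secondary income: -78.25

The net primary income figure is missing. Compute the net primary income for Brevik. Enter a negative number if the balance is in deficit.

159.18

Current account = goods balance + services balance + net primary income + net secondary income
Sum of the known components = 52.43
Net primary income = CA - (known components) = 211.61 - 52.43 = 159.18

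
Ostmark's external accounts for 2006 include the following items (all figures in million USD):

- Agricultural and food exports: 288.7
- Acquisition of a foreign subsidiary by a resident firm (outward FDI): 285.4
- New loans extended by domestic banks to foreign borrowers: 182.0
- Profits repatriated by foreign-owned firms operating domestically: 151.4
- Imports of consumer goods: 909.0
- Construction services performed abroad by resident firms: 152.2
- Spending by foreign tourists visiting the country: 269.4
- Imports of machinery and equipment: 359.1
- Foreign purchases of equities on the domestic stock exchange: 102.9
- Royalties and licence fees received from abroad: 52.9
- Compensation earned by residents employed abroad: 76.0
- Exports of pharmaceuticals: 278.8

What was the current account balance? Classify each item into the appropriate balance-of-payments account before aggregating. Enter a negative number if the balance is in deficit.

-301.5

Goods: 288.7 - 909.0 + 278.8 - 359.1 = -700.6
Services: 269.4 + 152.2 + 52.9 = 474.5
Primary income: -151.4 + 76.0 = -75.4
Current account = (-700.6) + 474.5 + (-75.4) = -301.5
(Excluded from the current account — financial account: acquisition of a foreign subsidiary by a resident firm (outward FDI) 285.4, new loans extended by domestic banks to foreign borrowers 182.0, foreign purchases of equities on the domestic stock exchange 102.9.)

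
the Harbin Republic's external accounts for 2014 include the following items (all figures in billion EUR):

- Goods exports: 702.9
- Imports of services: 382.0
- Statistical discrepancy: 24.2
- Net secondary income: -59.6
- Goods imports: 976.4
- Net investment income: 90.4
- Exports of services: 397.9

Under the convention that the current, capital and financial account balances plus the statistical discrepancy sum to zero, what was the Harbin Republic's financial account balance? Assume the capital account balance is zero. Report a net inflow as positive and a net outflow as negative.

202.6

Goods balance = 702.9 - 976.4 = -273.5
Services balance = 397.9 - 382.0 = 15.9
Trade balance (goods + services) = -273.5 + 15.9 = -257.6
Net primary income = 90.4
Net secondary income = -59.6
Current account = -257.6 + 90.4 + (-59.6) = -226.8
Financial account = -(-226.8 + 24.2) = 202.6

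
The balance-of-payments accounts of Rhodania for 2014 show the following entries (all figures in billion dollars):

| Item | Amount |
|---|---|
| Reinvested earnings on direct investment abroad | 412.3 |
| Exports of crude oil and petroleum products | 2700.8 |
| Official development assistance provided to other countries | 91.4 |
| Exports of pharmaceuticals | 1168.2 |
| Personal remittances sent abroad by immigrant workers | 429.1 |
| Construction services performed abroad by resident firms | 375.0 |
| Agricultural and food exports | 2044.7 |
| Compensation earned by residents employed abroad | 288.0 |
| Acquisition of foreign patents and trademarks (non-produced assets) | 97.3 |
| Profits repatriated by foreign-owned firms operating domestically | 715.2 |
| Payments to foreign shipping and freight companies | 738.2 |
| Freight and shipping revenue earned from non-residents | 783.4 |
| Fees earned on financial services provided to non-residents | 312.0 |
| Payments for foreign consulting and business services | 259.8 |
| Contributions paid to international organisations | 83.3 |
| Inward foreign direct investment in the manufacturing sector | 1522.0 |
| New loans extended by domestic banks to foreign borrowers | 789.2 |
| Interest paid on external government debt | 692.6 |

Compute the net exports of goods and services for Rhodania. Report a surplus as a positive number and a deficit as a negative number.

6386.1

Goods: 2044.7 + 1168.2 + 2700.8 = 5913.7
Services: -259.8 + 312.0 + 783.4 + 375.0 - 738.2 = 472.4
Trade balance = 5913.7 + 472.4 = 6386.1
(Excluded from the trade balance — primary income: reinvested earnings on direct investment abroad 412.3, compensation earned by residents employed abroad 288.0, profits repatriated by foreign-owned firms operating domestically 715.2, interest paid on external government debt 692.6; secondary income: official development assistance provided to other countries 91.4, personal remittances sent abroad by immigrant workers 429.1, contributions paid to international organisations 83.3; capital account: acquisition of foreign patents and trademarks (non-produced assets) 97.3; financial account: inward foreign direct investment in the manufacturing sector 1522.0, new loans extended by domestic banks to foreign borrowers 789.2.)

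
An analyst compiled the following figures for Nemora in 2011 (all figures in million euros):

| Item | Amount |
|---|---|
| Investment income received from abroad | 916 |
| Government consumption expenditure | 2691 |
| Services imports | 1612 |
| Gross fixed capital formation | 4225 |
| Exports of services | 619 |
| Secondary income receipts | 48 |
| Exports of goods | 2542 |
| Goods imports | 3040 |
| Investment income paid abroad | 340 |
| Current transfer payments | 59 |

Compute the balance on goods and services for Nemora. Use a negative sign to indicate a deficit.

-1491

Goods balance = 2542 - 3040 = -498
Services balance = 619 - 1612 = -993
Trade balance (goods + services) = -498 + (-993) = -1491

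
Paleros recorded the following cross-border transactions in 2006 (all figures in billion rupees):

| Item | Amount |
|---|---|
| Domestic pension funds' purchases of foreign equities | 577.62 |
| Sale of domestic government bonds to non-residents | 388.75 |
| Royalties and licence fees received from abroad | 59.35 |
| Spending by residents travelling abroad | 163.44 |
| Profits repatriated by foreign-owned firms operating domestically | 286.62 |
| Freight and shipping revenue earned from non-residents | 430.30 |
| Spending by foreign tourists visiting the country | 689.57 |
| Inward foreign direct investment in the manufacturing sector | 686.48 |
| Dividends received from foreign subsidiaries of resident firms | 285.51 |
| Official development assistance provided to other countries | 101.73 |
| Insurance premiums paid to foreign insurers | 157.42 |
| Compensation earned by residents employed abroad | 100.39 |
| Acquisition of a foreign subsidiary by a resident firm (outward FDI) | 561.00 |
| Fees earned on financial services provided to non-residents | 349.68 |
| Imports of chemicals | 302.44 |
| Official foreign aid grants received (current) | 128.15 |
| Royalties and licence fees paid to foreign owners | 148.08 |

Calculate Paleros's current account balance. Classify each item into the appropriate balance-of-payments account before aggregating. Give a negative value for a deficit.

Goods: -302.44
Services: 349.68 + 689.57 - 157.42 - 163.44 + 430.30 + 59.35 - 148.08 = 1059.96
Primary income: 285.51 + 100.39 - 286.62 = 99.28
Secondary income: 128.15 - 101.73 = 26.42
Current account = (-302.44) + 1059.96 + 99.28 + 26.42 = 883.22
(Excluded from the current account — financial account: domestic pension funds' purchases of foreign equities 577.62, sale of domestic government bonds to non-residents 388.75, inward foreign direct investment in the manufacturing sector 686.48, acquisition of a foreign subsidiary by a resident firm (outward FDI) 561.00.)

883.22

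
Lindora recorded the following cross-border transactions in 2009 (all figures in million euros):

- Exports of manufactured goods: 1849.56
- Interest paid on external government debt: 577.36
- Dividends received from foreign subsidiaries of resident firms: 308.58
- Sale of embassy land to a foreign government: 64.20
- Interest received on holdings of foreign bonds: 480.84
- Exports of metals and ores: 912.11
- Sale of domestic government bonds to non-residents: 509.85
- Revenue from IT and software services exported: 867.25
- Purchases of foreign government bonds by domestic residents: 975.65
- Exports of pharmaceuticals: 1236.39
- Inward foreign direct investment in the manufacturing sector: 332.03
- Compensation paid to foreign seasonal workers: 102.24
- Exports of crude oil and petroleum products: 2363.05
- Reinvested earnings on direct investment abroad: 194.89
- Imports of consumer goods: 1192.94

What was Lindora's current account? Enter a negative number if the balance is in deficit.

Goods: 1849.56 - 1192.94 + 2363.05 + 912.11 + 1236.39 = 5168.17
Services: 867.25
Primary income: -577.36 + 308.58 + 480.84 - 102.24 + 194.89 = 304.71
Current account = 5168.17 + 867.25 + 304.71 = 6340.13
(Excluded from the current account — capital account: sale of embassy land to a foreign government 64.20; financial account: sale of domestic government bonds to non-residents 509.85, purchases of foreign government bonds by domestic residents 975.65, inward foreign direct investment in the manufacturing sector 332.03.)

6340.13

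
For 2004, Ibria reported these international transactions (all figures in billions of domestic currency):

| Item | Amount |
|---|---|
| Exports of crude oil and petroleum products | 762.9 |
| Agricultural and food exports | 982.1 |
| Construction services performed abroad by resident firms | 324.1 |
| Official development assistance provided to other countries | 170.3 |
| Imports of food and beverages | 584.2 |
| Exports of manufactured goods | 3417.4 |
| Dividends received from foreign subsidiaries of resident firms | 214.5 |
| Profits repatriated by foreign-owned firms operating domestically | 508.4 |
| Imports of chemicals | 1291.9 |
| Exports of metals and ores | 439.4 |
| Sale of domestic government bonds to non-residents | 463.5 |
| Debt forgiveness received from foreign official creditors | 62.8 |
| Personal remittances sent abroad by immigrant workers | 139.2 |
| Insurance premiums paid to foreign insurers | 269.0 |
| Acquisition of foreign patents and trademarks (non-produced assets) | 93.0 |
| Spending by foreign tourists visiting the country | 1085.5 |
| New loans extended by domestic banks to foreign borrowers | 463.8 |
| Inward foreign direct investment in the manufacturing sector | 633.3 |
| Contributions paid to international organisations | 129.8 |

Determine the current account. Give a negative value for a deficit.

Goods: 3417.4 + 982.1 + 439.4 + 762.9 - 584.2 - 1291.9 = 3725.7
Services: 1085.5 + 324.1 - 269.0 = 1140.6
Primary income: 214.5 - 508.4 = -293.9
Secondary income: -170.3 - 129.8 - 139.2 = -439.3
Current account = 3725.7 + 1140.6 + (-293.9) + (-439.3) = 4133.1
(Excluded from the current account — financial account: sale of domestic government bonds to non-residents 463.5, new loans extended by domestic banks to foreign borrowers 463.8, inward foreign direct investment in the manufacturing sector 633.3; capital account: debt forgiveness received from foreign official creditors 62.8, acquisition of foreign patents and trademarks (non-produced assets) 93.0.)

4133.1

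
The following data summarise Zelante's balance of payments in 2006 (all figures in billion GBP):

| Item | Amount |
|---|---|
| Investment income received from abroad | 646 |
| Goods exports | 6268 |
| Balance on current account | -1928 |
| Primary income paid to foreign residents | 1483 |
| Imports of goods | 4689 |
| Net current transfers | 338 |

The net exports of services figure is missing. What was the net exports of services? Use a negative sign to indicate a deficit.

Current account = goods balance + services balance + net primary income + net secondary income
Sum of the known components = 1080
Net exports of services = CA - (known components) = -1928 - 1080 = -3008

-3008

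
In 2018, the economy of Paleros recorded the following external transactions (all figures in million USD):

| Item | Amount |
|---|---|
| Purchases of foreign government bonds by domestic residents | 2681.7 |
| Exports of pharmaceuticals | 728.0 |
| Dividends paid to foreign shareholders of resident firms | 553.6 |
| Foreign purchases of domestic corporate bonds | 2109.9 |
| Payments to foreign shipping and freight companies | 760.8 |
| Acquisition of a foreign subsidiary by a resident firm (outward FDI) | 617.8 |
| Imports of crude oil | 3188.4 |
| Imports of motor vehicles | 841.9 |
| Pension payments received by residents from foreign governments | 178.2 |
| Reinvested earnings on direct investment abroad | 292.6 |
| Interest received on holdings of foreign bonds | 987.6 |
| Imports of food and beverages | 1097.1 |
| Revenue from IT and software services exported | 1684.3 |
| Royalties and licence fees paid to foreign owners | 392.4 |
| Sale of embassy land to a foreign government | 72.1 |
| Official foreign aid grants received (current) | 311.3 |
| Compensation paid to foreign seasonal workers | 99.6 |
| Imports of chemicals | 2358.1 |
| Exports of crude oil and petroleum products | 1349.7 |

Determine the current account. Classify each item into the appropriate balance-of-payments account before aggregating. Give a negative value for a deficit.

-3760.2

Goods: -841.9 - 1097.1 + 728.0 - 3188.4 - 2358.1 + 1349.7 = -5407.8
Services: -392.4 - 760.8 + 1684.3 = 531.1
Primary income: -553.6 + 987.6 + 292.6 - 99.6 = 627.0
Secondary income: 311.3 + 178.2 = 489.5
Current account = (-5407.8) + 531.1 + 627.0 + 489.5 = -3760.2
(Excluded from the current account — financial account: purchases of foreign government bonds by domestic residents 2681.7, foreign purchases of domestic corporate bonds 2109.9, acquisition of a foreign subsidiary by a resident firm (outward FDI) 617.8; capital account: sale of embassy land to a foreign government 72.1.)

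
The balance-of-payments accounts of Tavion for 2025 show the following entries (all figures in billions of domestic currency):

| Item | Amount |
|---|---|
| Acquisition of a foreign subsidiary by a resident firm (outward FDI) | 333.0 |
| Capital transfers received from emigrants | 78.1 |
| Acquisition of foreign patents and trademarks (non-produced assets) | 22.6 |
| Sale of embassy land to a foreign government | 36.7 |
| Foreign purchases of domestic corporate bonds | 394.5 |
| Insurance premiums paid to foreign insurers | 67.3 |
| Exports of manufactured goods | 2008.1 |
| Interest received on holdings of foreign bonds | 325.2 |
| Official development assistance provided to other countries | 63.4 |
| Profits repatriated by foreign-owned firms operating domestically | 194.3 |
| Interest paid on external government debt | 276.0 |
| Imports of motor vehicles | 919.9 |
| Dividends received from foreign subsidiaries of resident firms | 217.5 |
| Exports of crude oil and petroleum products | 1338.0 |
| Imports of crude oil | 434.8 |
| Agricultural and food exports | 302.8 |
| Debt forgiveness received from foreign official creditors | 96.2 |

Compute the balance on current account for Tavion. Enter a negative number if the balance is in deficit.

Goods: -434.8 + 1338.0 + 2008.1 + 302.8 - 919.9 = 2294.2
Services: -67.3
Primary income: -194.3 + 325.2 - 276.0 + 217.5 = 72.4
Secondary income: -63.4
Current account = 2294.2 + (-67.3) + 72.4 + (-63.4) = 2235.9
(Excluded from the current account — financial account: acquisition of a foreign subsidiary by a resident firm (outward FDI) 333.0, foreign purchases of domestic corporate bonds 394.5; capital account: capital transfers received from emigrants 78.1, acquisition of foreign patents and trademarks (non-produced assets) 22.6, sale of embassy land to a foreign government 36.7, debt forgiveness received from foreign official creditors 96.2.)

2235.9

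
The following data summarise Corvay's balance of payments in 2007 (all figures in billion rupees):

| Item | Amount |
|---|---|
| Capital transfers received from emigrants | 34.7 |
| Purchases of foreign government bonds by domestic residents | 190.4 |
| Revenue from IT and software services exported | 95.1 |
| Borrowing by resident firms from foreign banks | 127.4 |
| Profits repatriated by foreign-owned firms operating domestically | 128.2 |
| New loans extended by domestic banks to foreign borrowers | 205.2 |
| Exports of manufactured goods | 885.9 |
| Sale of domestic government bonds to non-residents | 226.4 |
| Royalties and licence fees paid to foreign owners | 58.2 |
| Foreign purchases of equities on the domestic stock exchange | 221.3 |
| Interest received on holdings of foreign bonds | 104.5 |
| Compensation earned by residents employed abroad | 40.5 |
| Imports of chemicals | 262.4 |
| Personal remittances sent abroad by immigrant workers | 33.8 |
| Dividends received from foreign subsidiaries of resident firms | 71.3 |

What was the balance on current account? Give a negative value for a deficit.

Goods: 885.9 - 262.4 = 623.5
Services: -58.2 + 95.1 = 36.9
Primary income: 71.3 + 104.5 - 128.2 + 40.5 = 88.1
Secondary income: -33.8
Current account = 623.5 + 36.9 + 88.1 + (-33.8) = 714.7
(Excluded from the current account — capital account: capital transfers received from emigrants 34.7; financial account: purchases of foreign government bonds by domestic residents 190.4, borrowing by resident firms from foreign banks 127.4, new loans extended by domestic banks to foreign borrowers 205.2, sale of domestic government bonds to non-residents 226.4, foreign purchases of equities on the domestic stock exchange 221.3.)

714.7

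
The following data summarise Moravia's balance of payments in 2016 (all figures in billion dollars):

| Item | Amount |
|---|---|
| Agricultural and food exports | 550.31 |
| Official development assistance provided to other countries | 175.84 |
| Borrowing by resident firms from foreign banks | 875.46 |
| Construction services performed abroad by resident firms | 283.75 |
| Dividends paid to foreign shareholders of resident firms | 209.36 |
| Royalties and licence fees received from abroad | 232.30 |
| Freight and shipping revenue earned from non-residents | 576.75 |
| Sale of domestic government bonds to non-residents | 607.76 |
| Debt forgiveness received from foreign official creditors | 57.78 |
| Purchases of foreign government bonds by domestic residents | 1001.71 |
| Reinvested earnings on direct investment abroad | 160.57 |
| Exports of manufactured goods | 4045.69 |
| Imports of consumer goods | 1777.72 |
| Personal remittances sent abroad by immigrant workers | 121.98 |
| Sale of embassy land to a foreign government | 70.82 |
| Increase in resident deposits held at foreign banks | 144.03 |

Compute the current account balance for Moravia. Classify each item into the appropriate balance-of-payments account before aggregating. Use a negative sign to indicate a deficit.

3564.47

Goods: -1777.72 + 4045.69 + 550.31 = 2818.28
Services: 283.75 + 232.30 + 576.75 = 1092.80
Primary income: 160.57 - 209.36 = -48.79
Secondary income: -175.84 - 121.98 = -297.82
Current account = 2818.28 + 1092.80 + (-48.79) + (-297.82) = 3564.47
(Excluded from the current account — financial account: borrowing by resident firms from foreign banks 875.46, sale of domestic government bonds to non-residents 607.76, purchases of foreign government bonds by domestic residents 1001.71, increase in resident deposits held at foreign banks 144.03; capital account: debt forgiveness received from foreign official creditors 57.78, sale of embassy land to a foreign government 70.82.)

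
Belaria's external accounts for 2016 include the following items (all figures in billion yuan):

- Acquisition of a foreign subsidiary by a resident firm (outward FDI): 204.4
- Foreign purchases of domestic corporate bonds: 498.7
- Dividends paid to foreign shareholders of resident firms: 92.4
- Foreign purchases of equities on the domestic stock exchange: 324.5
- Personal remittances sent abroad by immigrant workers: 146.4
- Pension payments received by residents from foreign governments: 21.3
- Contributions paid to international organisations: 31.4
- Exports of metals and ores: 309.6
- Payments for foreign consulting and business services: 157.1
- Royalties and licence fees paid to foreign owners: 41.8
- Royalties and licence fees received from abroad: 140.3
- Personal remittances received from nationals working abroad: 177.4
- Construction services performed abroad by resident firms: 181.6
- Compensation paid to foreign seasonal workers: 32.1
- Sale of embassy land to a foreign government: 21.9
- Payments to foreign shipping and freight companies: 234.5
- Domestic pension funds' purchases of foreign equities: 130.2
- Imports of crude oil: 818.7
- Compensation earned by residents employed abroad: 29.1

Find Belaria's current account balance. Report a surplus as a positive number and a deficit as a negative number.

Goods: 309.6 - 818.7 = -509.1
Services: -234.5 + 140.3 + 181.6 - 157.1 - 41.8 = -111.5
Primary income: -32.1 - 92.4 + 29.1 = -95.4
Secondary income: 21.3 + 177.4 - 31.4 - 146.4 = 20.9
Current account = (-509.1) + (-111.5) + (-95.4) + 20.9 = -695.1
(Excluded from the current account — financial account: acquisition of a foreign subsidiary by a resident firm (outward FDI) 204.4, foreign purchases of domestic corporate bonds 498.7, foreign purchases of equities on the domestic stock exchange 324.5, domestic pension funds' purchases of foreign equities 130.2; capital account: sale of embassy land to a foreign government 21.9.)

-695.1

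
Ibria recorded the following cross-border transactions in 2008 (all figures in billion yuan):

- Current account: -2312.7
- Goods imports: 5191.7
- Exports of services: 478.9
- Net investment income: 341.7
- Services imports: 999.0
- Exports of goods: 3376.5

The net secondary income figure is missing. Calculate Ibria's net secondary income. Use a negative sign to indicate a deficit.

-319.1

Current account = goods balance + services balance + net primary income + net secondary income
Sum of the known components = -1993.6
Net secondary income = CA - (known components) = -2312.7 - (-1993.6) = -319.1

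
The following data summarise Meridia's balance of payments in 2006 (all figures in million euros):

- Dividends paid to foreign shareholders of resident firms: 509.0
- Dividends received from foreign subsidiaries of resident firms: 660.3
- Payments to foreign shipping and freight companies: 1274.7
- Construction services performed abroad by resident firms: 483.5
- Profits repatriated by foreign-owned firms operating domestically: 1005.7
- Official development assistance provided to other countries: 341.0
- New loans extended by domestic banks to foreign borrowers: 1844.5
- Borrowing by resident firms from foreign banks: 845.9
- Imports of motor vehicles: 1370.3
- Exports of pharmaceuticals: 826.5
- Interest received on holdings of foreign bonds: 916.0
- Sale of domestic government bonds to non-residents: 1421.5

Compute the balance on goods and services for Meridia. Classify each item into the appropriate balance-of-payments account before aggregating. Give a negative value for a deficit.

-1335.0

Goods: 826.5 - 1370.3 = -543.8
Services: 483.5 - 1274.7 = -791.2
Trade balance = -543.8 + (-791.2) = -1335.0
(Excluded from the trade balance — primary income: dividends paid to foreign shareholders of resident firms 509.0, dividends received from foreign subsidiaries of resident firms 660.3, profits repatriated by foreign-owned firms operating domestically 1005.7, interest received on holdings of foreign bonds 916.0; secondary income: official development assistance provided to other countries 341.0; financial account: new loans extended by domestic banks to foreign borrowers 1844.5, borrowing by resident firms from foreign banks 845.9, sale of domestic government bonds to non-residents 1421.5.)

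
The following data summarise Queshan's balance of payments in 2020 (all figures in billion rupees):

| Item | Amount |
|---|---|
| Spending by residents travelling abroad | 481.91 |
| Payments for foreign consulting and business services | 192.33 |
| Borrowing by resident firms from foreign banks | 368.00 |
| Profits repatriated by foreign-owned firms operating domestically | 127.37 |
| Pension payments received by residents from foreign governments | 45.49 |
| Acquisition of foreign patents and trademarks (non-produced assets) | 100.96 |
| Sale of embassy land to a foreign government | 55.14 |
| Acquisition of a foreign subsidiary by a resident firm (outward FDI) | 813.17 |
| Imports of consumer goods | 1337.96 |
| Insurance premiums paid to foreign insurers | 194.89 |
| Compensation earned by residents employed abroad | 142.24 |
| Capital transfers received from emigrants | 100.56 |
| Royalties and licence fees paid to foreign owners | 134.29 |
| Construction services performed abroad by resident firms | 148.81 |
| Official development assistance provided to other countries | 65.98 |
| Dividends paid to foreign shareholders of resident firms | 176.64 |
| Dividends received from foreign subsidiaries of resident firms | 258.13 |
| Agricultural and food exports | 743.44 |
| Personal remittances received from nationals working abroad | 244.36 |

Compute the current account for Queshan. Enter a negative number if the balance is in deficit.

-1128.90

Goods: 743.44 - 1337.96 = -594.52
Services: -192.33 - 134.29 - 194.89 + 148.81 - 481.91 = -854.61
Primary income: -176.64 - 127.37 + 258.13 + 142.24 = 96.36
Secondary income: 244.36 + 45.49 - 65.98 = 223.87
Current account = (-594.52) + (-854.61) + 96.36 + 223.87 = -1128.90
(Excluded from the current account — financial account: borrowing by resident firms from foreign banks 368.00, acquisition of a foreign subsidiary by a resident firm (outward FDI) 813.17; capital account: acquisition of foreign patents and trademarks (non-produced assets) 100.96, sale of embassy land to a foreign government 55.14, capital transfers received from emigrants 100.56.)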